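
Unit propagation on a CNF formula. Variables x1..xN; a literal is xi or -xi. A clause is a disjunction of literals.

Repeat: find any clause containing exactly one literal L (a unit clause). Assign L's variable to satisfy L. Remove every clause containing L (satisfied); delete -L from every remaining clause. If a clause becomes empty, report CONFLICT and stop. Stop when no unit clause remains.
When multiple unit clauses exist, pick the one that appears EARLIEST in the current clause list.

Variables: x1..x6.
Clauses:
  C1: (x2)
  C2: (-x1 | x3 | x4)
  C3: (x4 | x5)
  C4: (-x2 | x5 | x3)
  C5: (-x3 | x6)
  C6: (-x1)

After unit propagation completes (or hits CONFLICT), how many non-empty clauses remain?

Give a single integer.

unit clause [2] forces x2=T; simplify:
  drop -2 from [-2, 5, 3] -> [5, 3]
  satisfied 1 clause(s); 5 remain; assigned so far: [2]
unit clause [-1] forces x1=F; simplify:
  satisfied 2 clause(s); 3 remain; assigned so far: [1, 2]

Answer: 3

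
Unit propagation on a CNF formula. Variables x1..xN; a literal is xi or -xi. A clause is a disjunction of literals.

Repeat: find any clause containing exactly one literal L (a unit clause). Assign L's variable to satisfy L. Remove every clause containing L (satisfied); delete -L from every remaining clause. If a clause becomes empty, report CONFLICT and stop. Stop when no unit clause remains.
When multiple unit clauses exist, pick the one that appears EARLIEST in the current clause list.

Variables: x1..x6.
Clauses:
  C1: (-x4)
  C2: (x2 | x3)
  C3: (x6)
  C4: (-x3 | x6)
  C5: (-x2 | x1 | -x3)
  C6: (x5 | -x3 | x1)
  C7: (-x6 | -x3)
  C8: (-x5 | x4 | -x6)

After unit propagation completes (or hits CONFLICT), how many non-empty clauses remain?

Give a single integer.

Answer: 0

Derivation:
unit clause [-4] forces x4=F; simplify:
  drop 4 from [-5, 4, -6] -> [-5, -6]
  satisfied 1 clause(s); 7 remain; assigned so far: [4]
unit clause [6] forces x6=T; simplify:
  drop -6 from [-6, -3] -> [-3]
  drop -6 from [-5, -6] -> [-5]
  satisfied 2 clause(s); 5 remain; assigned so far: [4, 6]
unit clause [-3] forces x3=F; simplify:
  drop 3 from [2, 3] -> [2]
  satisfied 3 clause(s); 2 remain; assigned so far: [3, 4, 6]
unit clause [2] forces x2=T; simplify:
  satisfied 1 clause(s); 1 remain; assigned so far: [2, 3, 4, 6]
unit clause [-5] forces x5=F; simplify:
  satisfied 1 clause(s); 0 remain; assigned so far: [2, 3, 4, 5, 6]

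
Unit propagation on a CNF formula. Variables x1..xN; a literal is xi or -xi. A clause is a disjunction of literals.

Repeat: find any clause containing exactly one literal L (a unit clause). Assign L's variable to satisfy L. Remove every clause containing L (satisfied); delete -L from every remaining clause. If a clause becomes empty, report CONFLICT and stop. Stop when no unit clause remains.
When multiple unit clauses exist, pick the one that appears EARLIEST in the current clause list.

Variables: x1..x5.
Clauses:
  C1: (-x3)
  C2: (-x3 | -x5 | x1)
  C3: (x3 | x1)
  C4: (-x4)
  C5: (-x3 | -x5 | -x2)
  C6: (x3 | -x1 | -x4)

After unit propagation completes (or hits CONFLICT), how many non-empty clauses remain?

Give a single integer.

Answer: 0

Derivation:
unit clause [-3] forces x3=F; simplify:
  drop 3 from [3, 1] -> [1]
  drop 3 from [3, -1, -4] -> [-1, -4]
  satisfied 3 clause(s); 3 remain; assigned so far: [3]
unit clause [1] forces x1=T; simplify:
  drop -1 from [-1, -4] -> [-4]
  satisfied 1 clause(s); 2 remain; assigned so far: [1, 3]
unit clause [-4] forces x4=F; simplify:
  satisfied 2 clause(s); 0 remain; assigned so far: [1, 3, 4]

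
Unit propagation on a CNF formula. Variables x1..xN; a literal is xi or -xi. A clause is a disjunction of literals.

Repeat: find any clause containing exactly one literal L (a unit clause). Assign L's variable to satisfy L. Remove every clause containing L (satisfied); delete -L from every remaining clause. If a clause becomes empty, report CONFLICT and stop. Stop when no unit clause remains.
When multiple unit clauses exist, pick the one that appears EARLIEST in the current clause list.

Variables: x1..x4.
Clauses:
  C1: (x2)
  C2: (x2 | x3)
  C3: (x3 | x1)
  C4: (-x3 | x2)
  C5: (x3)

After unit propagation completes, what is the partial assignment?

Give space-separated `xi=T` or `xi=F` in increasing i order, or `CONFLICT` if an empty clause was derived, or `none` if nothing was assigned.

Answer: x2=T x3=T

Derivation:
unit clause [2] forces x2=T; simplify:
  satisfied 3 clause(s); 2 remain; assigned so far: [2]
unit clause [3] forces x3=T; simplify:
  satisfied 2 clause(s); 0 remain; assigned so far: [2, 3]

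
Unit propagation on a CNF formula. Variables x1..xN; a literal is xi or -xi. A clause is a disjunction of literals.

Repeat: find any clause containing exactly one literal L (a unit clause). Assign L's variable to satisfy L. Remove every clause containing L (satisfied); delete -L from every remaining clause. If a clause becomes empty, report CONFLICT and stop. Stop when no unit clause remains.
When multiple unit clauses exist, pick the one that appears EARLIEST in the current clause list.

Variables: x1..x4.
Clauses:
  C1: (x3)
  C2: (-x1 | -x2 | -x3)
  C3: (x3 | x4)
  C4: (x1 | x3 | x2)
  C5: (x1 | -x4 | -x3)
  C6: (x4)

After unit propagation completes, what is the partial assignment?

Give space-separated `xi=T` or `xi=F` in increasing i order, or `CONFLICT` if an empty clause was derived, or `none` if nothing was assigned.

Answer: x1=T x2=F x3=T x4=T

Derivation:
unit clause [3] forces x3=T; simplify:
  drop -3 from [-1, -2, -3] -> [-1, -2]
  drop -3 from [1, -4, -3] -> [1, -4]
  satisfied 3 clause(s); 3 remain; assigned so far: [3]
unit clause [4] forces x4=T; simplify:
  drop -4 from [1, -4] -> [1]
  satisfied 1 clause(s); 2 remain; assigned so far: [3, 4]
unit clause [1] forces x1=T; simplify:
  drop -1 from [-1, -2] -> [-2]
  satisfied 1 clause(s); 1 remain; assigned so far: [1, 3, 4]
unit clause [-2] forces x2=F; simplify:
  satisfied 1 clause(s); 0 remain; assigned so far: [1, 2, 3, 4]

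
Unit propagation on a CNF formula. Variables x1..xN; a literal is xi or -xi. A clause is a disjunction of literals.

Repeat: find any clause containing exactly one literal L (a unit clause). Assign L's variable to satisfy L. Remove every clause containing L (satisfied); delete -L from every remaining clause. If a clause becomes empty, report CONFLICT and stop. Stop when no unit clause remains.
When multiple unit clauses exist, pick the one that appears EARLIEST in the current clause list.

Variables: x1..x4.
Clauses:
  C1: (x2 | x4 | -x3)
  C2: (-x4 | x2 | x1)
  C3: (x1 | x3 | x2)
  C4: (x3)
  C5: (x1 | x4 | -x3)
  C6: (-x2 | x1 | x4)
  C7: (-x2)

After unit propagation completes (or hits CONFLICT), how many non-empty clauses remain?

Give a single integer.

unit clause [3] forces x3=T; simplify:
  drop -3 from [2, 4, -3] -> [2, 4]
  drop -3 from [1, 4, -3] -> [1, 4]
  satisfied 2 clause(s); 5 remain; assigned so far: [3]
unit clause [-2] forces x2=F; simplify:
  drop 2 from [2, 4] -> [4]
  drop 2 from [-4, 2, 1] -> [-4, 1]
  satisfied 2 clause(s); 3 remain; assigned so far: [2, 3]
unit clause [4] forces x4=T; simplify:
  drop -4 from [-4, 1] -> [1]
  satisfied 2 clause(s); 1 remain; assigned so far: [2, 3, 4]
unit clause [1] forces x1=T; simplify:
  satisfied 1 clause(s); 0 remain; assigned so far: [1, 2, 3, 4]

Answer: 0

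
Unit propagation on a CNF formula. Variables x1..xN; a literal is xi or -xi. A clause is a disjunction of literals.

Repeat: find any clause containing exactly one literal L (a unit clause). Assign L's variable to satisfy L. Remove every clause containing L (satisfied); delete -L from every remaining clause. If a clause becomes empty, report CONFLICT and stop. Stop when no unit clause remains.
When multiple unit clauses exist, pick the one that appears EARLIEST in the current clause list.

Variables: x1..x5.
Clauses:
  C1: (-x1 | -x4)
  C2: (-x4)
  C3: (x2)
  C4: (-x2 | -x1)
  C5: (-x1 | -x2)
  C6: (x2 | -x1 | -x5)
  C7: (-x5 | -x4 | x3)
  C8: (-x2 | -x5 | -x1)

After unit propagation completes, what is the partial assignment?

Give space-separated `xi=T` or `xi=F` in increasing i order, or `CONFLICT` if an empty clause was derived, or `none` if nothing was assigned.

Answer: x1=F x2=T x4=F

Derivation:
unit clause [-4] forces x4=F; simplify:
  satisfied 3 clause(s); 5 remain; assigned so far: [4]
unit clause [2] forces x2=T; simplify:
  drop -2 from [-2, -1] -> [-1]
  drop -2 from [-1, -2] -> [-1]
  drop -2 from [-2, -5, -1] -> [-5, -1]
  satisfied 2 clause(s); 3 remain; assigned so far: [2, 4]
unit clause [-1] forces x1=F; simplify:
  satisfied 3 clause(s); 0 remain; assigned so far: [1, 2, 4]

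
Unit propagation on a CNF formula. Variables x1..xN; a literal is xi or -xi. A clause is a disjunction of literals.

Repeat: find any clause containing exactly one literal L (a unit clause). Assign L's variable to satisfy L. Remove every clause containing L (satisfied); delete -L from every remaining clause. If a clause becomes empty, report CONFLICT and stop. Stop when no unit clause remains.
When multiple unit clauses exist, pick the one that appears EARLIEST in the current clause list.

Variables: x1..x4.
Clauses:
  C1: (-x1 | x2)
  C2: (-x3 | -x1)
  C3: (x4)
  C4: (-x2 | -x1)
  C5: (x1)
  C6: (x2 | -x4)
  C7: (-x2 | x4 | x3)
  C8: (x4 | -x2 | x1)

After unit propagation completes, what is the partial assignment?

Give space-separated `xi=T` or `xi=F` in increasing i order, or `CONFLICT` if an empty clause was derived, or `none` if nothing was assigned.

unit clause [4] forces x4=T; simplify:
  drop -4 from [2, -4] -> [2]
  satisfied 3 clause(s); 5 remain; assigned so far: [4]
unit clause [1] forces x1=T; simplify:
  drop -1 from [-1, 2] -> [2]
  drop -1 from [-3, -1] -> [-3]
  drop -1 from [-2, -1] -> [-2]
  satisfied 1 clause(s); 4 remain; assigned so far: [1, 4]
unit clause [2] forces x2=T; simplify:
  drop -2 from [-2] -> [] (empty!)
  satisfied 2 clause(s); 2 remain; assigned so far: [1, 2, 4]
CONFLICT (empty clause)

Answer: CONFLICT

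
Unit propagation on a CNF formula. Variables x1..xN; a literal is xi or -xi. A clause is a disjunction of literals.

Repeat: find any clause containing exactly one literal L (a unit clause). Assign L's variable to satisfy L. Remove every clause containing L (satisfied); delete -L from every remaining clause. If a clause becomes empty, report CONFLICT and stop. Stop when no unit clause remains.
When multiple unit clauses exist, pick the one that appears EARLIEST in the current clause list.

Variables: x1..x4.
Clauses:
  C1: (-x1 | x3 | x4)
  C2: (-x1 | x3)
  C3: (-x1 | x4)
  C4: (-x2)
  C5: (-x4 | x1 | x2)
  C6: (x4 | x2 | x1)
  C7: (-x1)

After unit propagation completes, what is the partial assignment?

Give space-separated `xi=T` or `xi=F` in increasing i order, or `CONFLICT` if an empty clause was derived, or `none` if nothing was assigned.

Answer: CONFLICT

Derivation:
unit clause [-2] forces x2=F; simplify:
  drop 2 from [-4, 1, 2] -> [-4, 1]
  drop 2 from [4, 2, 1] -> [4, 1]
  satisfied 1 clause(s); 6 remain; assigned so far: [2]
unit clause [-1] forces x1=F; simplify:
  drop 1 from [-4, 1] -> [-4]
  drop 1 from [4, 1] -> [4]
  satisfied 4 clause(s); 2 remain; assigned so far: [1, 2]
unit clause [-4] forces x4=F; simplify:
  drop 4 from [4] -> [] (empty!)
  satisfied 1 clause(s); 1 remain; assigned so far: [1, 2, 4]
CONFLICT (empty clause)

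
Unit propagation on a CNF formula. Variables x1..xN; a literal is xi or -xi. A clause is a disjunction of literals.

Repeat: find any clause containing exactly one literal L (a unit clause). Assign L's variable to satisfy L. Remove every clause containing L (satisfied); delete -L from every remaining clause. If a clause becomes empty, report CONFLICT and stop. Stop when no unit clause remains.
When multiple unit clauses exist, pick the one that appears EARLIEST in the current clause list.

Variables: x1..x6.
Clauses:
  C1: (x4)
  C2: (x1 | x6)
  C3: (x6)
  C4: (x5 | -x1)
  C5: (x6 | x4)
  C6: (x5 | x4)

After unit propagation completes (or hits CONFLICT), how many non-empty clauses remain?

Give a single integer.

Answer: 1

Derivation:
unit clause [4] forces x4=T; simplify:
  satisfied 3 clause(s); 3 remain; assigned so far: [4]
unit clause [6] forces x6=T; simplify:
  satisfied 2 clause(s); 1 remain; assigned so far: [4, 6]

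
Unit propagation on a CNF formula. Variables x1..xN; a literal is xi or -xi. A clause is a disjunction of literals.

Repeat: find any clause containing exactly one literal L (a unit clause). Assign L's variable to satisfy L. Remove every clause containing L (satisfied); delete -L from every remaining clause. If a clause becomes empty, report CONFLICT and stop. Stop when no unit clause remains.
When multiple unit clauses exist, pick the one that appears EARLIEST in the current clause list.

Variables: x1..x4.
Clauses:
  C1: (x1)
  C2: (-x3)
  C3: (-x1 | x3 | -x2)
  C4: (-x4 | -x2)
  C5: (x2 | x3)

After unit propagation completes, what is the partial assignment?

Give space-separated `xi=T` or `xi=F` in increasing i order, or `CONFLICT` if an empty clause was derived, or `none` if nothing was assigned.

unit clause [1] forces x1=T; simplify:
  drop -1 from [-1, 3, -2] -> [3, -2]
  satisfied 1 clause(s); 4 remain; assigned so far: [1]
unit clause [-3] forces x3=F; simplify:
  drop 3 from [3, -2] -> [-2]
  drop 3 from [2, 3] -> [2]
  satisfied 1 clause(s); 3 remain; assigned so far: [1, 3]
unit clause [-2] forces x2=F; simplify:
  drop 2 from [2] -> [] (empty!)
  satisfied 2 clause(s); 1 remain; assigned so far: [1, 2, 3]
CONFLICT (empty clause)

Answer: CONFLICT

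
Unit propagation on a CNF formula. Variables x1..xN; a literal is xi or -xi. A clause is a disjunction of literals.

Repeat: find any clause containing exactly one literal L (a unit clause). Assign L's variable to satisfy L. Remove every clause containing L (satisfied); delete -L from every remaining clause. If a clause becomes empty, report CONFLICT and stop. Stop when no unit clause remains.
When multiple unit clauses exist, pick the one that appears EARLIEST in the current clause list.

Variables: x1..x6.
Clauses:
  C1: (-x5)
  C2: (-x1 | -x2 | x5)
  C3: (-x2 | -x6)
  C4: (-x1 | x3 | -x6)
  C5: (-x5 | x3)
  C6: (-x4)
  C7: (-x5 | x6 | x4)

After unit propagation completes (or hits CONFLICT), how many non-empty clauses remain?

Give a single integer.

Answer: 3

Derivation:
unit clause [-5] forces x5=F; simplify:
  drop 5 from [-1, -2, 5] -> [-1, -2]
  satisfied 3 clause(s); 4 remain; assigned so far: [5]
unit clause [-4] forces x4=F; simplify:
  satisfied 1 clause(s); 3 remain; assigned so far: [4, 5]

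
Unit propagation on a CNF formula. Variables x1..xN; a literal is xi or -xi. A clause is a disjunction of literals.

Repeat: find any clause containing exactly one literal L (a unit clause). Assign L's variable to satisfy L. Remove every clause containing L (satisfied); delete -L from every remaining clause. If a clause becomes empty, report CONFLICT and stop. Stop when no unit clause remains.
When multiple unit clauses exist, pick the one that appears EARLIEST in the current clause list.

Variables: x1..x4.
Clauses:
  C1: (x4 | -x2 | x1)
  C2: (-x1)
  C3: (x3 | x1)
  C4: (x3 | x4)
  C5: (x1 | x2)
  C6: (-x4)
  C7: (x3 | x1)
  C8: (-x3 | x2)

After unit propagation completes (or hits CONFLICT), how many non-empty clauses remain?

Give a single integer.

Answer: 0

Derivation:
unit clause [-1] forces x1=F; simplify:
  drop 1 from [4, -2, 1] -> [4, -2]
  drop 1 from [3, 1] -> [3]
  drop 1 from [1, 2] -> [2]
  drop 1 from [3, 1] -> [3]
  satisfied 1 clause(s); 7 remain; assigned so far: [1]
unit clause [3] forces x3=T; simplify:
  drop -3 from [-3, 2] -> [2]
  satisfied 3 clause(s); 4 remain; assigned so far: [1, 3]
unit clause [2] forces x2=T; simplify:
  drop -2 from [4, -2] -> [4]
  satisfied 2 clause(s); 2 remain; assigned so far: [1, 2, 3]
unit clause [4] forces x4=T; simplify:
  drop -4 from [-4] -> [] (empty!)
  satisfied 1 clause(s); 1 remain; assigned so far: [1, 2, 3, 4]
CONFLICT (empty clause)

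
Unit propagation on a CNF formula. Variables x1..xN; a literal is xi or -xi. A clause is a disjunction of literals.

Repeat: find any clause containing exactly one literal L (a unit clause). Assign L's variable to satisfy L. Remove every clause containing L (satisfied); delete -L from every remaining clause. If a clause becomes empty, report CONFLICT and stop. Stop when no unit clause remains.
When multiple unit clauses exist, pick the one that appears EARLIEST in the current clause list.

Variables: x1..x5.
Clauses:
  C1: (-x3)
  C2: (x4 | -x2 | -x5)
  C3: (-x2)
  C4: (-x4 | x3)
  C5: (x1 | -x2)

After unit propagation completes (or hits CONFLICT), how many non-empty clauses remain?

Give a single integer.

unit clause [-3] forces x3=F; simplify:
  drop 3 from [-4, 3] -> [-4]
  satisfied 1 clause(s); 4 remain; assigned so far: [3]
unit clause [-2] forces x2=F; simplify:
  satisfied 3 clause(s); 1 remain; assigned so far: [2, 3]
unit clause [-4] forces x4=F; simplify:
  satisfied 1 clause(s); 0 remain; assigned so far: [2, 3, 4]

Answer: 0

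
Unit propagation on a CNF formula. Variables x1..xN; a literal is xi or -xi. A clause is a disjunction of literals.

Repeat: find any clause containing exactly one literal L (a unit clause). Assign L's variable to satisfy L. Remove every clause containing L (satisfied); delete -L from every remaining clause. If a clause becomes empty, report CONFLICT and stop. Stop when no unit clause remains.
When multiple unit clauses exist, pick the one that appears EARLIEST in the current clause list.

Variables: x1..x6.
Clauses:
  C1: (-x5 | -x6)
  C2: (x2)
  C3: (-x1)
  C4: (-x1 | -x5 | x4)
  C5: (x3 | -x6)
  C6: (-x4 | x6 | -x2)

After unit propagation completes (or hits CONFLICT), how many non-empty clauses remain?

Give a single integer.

Answer: 3

Derivation:
unit clause [2] forces x2=T; simplify:
  drop -2 from [-4, 6, -2] -> [-4, 6]
  satisfied 1 clause(s); 5 remain; assigned so far: [2]
unit clause [-1] forces x1=F; simplify:
  satisfied 2 clause(s); 3 remain; assigned so far: [1, 2]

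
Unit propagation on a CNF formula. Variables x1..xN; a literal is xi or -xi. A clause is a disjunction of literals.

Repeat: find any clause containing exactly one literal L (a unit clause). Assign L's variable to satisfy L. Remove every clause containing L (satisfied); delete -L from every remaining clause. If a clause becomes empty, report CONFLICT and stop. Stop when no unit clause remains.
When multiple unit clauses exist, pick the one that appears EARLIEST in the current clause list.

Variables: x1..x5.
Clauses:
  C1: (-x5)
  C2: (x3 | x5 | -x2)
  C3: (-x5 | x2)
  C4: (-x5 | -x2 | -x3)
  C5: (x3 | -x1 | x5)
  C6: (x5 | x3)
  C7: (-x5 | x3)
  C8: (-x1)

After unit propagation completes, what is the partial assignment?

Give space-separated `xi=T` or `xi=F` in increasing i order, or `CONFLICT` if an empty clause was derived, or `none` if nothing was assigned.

Answer: x1=F x3=T x5=F

Derivation:
unit clause [-5] forces x5=F; simplify:
  drop 5 from [3, 5, -2] -> [3, -2]
  drop 5 from [3, -1, 5] -> [3, -1]
  drop 5 from [5, 3] -> [3]
  satisfied 4 clause(s); 4 remain; assigned so far: [5]
unit clause [3] forces x3=T; simplify:
  satisfied 3 clause(s); 1 remain; assigned so far: [3, 5]
unit clause [-1] forces x1=F; simplify:
  satisfied 1 clause(s); 0 remain; assigned so far: [1, 3, 5]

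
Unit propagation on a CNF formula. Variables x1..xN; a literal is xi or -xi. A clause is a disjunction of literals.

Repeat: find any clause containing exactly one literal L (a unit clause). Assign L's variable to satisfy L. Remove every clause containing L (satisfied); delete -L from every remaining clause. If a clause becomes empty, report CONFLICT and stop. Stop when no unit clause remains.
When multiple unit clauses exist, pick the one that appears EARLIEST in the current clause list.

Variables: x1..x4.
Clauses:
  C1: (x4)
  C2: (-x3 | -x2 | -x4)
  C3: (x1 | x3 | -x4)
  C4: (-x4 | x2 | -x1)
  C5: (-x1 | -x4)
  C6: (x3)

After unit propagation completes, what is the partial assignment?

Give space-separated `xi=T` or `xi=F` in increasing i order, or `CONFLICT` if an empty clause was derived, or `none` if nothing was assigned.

unit clause [4] forces x4=T; simplify:
  drop -4 from [-3, -2, -4] -> [-3, -2]
  drop -4 from [1, 3, -4] -> [1, 3]
  drop -4 from [-4, 2, -1] -> [2, -1]
  drop -4 from [-1, -4] -> [-1]
  satisfied 1 clause(s); 5 remain; assigned so far: [4]
unit clause [-1] forces x1=F; simplify:
  drop 1 from [1, 3] -> [3]
  satisfied 2 clause(s); 3 remain; assigned so far: [1, 4]
unit clause [3] forces x3=T; simplify:
  drop -3 from [-3, -2] -> [-2]
  satisfied 2 clause(s); 1 remain; assigned so far: [1, 3, 4]
unit clause [-2] forces x2=F; simplify:
  satisfied 1 clause(s); 0 remain; assigned so far: [1, 2, 3, 4]

Answer: x1=F x2=F x3=T x4=T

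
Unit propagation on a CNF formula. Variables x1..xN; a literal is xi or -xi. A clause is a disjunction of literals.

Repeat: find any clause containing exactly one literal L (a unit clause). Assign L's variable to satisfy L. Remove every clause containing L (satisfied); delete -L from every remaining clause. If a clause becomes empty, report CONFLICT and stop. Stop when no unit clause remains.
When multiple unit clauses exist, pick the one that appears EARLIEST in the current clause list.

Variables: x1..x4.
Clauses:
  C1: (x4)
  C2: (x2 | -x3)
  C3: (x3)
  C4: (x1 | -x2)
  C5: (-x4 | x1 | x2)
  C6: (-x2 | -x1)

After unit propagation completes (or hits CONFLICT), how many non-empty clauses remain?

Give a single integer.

unit clause [4] forces x4=T; simplify:
  drop -4 from [-4, 1, 2] -> [1, 2]
  satisfied 1 clause(s); 5 remain; assigned so far: [4]
unit clause [3] forces x3=T; simplify:
  drop -3 from [2, -3] -> [2]
  satisfied 1 clause(s); 4 remain; assigned so far: [3, 4]
unit clause [2] forces x2=T; simplify:
  drop -2 from [1, -2] -> [1]
  drop -2 from [-2, -1] -> [-1]
  satisfied 2 clause(s); 2 remain; assigned so far: [2, 3, 4]
unit clause [1] forces x1=T; simplify:
  drop -1 from [-1] -> [] (empty!)
  satisfied 1 clause(s); 1 remain; assigned so far: [1, 2, 3, 4]
CONFLICT (empty clause)

Answer: 0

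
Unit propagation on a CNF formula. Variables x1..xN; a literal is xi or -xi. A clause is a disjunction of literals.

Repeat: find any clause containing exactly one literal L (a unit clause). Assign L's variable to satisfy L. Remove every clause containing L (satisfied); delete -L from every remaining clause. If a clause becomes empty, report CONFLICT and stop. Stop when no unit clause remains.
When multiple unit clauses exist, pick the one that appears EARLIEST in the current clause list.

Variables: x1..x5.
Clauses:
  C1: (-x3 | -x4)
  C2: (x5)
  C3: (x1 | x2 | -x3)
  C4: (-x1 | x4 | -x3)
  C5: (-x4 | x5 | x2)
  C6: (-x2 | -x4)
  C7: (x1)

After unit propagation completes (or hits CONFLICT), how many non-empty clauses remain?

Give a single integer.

Answer: 3

Derivation:
unit clause [5] forces x5=T; simplify:
  satisfied 2 clause(s); 5 remain; assigned so far: [5]
unit clause [1] forces x1=T; simplify:
  drop -1 from [-1, 4, -3] -> [4, -3]
  satisfied 2 clause(s); 3 remain; assigned so far: [1, 5]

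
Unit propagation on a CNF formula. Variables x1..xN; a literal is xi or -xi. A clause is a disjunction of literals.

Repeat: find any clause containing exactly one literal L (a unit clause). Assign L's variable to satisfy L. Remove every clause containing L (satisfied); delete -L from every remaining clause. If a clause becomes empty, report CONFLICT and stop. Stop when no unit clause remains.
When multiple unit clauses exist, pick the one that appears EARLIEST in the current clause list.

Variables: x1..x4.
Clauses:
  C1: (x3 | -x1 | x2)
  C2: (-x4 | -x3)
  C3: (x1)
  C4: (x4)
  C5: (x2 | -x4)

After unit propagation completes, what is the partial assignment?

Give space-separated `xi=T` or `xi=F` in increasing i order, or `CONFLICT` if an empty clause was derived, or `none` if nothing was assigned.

Answer: x1=T x2=T x3=F x4=T

Derivation:
unit clause [1] forces x1=T; simplify:
  drop -1 from [3, -1, 2] -> [3, 2]
  satisfied 1 clause(s); 4 remain; assigned so far: [1]
unit clause [4] forces x4=T; simplify:
  drop -4 from [-4, -3] -> [-3]
  drop -4 from [2, -4] -> [2]
  satisfied 1 clause(s); 3 remain; assigned so far: [1, 4]
unit clause [-3] forces x3=F; simplify:
  drop 3 from [3, 2] -> [2]
  satisfied 1 clause(s); 2 remain; assigned so far: [1, 3, 4]
unit clause [2] forces x2=T; simplify:
  satisfied 2 clause(s); 0 remain; assigned so far: [1, 2, 3, 4]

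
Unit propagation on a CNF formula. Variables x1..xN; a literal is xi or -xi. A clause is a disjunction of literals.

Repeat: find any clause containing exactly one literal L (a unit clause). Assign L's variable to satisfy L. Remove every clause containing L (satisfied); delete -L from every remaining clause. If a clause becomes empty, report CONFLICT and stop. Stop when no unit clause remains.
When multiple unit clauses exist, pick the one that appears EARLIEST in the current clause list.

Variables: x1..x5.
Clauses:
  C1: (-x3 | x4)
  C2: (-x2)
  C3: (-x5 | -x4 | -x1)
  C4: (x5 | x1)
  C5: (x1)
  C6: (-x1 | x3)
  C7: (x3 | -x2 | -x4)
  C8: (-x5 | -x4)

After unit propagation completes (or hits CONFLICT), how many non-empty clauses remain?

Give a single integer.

Answer: 0

Derivation:
unit clause [-2] forces x2=F; simplify:
  satisfied 2 clause(s); 6 remain; assigned so far: [2]
unit clause [1] forces x1=T; simplify:
  drop -1 from [-5, -4, -1] -> [-5, -4]
  drop -1 from [-1, 3] -> [3]
  satisfied 2 clause(s); 4 remain; assigned so far: [1, 2]
unit clause [3] forces x3=T; simplify:
  drop -3 from [-3, 4] -> [4]
  satisfied 1 clause(s); 3 remain; assigned so far: [1, 2, 3]
unit clause [4] forces x4=T; simplify:
  drop -4 from [-5, -4] -> [-5]
  drop -4 from [-5, -4] -> [-5]
  satisfied 1 clause(s); 2 remain; assigned so far: [1, 2, 3, 4]
unit clause [-5] forces x5=F; simplify:
  satisfied 2 clause(s); 0 remain; assigned so far: [1, 2, 3, 4, 5]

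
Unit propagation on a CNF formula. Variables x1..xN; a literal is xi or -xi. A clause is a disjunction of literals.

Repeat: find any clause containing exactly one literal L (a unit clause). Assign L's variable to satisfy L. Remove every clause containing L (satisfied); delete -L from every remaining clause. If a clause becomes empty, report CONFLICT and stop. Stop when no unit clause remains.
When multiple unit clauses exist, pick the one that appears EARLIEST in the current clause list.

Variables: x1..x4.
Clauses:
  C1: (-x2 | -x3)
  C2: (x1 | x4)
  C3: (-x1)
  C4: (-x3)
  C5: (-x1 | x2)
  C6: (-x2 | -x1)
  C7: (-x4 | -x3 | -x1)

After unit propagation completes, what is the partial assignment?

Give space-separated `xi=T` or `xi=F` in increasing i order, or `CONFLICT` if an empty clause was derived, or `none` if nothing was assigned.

Answer: x1=F x3=F x4=T

Derivation:
unit clause [-1] forces x1=F; simplify:
  drop 1 from [1, 4] -> [4]
  satisfied 4 clause(s); 3 remain; assigned so far: [1]
unit clause [4] forces x4=T; simplify:
  satisfied 1 clause(s); 2 remain; assigned so far: [1, 4]
unit clause [-3] forces x3=F; simplify:
  satisfied 2 clause(s); 0 remain; assigned so far: [1, 3, 4]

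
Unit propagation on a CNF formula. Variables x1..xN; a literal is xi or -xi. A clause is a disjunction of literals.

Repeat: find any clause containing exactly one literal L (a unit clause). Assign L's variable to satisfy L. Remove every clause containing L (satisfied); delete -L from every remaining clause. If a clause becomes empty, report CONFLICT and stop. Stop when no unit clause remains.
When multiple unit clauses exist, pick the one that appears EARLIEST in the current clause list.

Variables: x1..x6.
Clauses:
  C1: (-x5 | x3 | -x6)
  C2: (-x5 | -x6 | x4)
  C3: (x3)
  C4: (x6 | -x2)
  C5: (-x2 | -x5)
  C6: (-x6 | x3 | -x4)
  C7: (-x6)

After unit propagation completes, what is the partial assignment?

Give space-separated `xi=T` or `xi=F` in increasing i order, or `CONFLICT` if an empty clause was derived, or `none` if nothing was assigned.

unit clause [3] forces x3=T; simplify:
  satisfied 3 clause(s); 4 remain; assigned so far: [3]
unit clause [-6] forces x6=F; simplify:
  drop 6 from [6, -2] -> [-2]
  satisfied 2 clause(s); 2 remain; assigned so far: [3, 6]
unit clause [-2] forces x2=F; simplify:
  satisfied 2 clause(s); 0 remain; assigned so far: [2, 3, 6]

Answer: x2=F x3=T x6=F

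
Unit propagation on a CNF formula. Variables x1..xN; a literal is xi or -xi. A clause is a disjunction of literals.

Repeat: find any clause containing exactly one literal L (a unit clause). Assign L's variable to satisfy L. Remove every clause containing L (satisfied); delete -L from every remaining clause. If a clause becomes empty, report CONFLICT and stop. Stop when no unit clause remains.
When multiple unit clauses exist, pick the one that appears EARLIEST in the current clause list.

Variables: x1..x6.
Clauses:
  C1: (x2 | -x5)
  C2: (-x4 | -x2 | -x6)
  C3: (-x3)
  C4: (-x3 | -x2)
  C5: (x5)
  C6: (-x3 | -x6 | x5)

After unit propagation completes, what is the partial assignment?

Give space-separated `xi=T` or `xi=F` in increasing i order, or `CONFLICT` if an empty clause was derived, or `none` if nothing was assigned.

Answer: x2=T x3=F x5=T

Derivation:
unit clause [-3] forces x3=F; simplify:
  satisfied 3 clause(s); 3 remain; assigned so far: [3]
unit clause [5] forces x5=T; simplify:
  drop -5 from [2, -5] -> [2]
  satisfied 1 clause(s); 2 remain; assigned so far: [3, 5]
unit clause [2] forces x2=T; simplify:
  drop -2 from [-4, -2, -6] -> [-4, -6]
  satisfied 1 clause(s); 1 remain; assigned so far: [2, 3, 5]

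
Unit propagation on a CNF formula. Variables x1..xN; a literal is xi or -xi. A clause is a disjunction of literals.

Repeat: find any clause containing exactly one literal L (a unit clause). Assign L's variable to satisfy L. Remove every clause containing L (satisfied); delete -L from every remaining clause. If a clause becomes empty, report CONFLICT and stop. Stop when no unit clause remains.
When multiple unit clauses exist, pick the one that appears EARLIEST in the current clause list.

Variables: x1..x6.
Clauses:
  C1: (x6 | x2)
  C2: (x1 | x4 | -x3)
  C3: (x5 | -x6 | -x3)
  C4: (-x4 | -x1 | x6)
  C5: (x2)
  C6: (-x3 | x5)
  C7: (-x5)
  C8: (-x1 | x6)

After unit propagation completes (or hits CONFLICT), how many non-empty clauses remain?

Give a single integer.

Answer: 2

Derivation:
unit clause [2] forces x2=T; simplify:
  satisfied 2 clause(s); 6 remain; assigned so far: [2]
unit clause [-5] forces x5=F; simplify:
  drop 5 from [5, -6, -3] -> [-6, -3]
  drop 5 from [-3, 5] -> [-3]
  satisfied 1 clause(s); 5 remain; assigned so far: [2, 5]
unit clause [-3] forces x3=F; simplify:
  satisfied 3 clause(s); 2 remain; assigned so far: [2, 3, 5]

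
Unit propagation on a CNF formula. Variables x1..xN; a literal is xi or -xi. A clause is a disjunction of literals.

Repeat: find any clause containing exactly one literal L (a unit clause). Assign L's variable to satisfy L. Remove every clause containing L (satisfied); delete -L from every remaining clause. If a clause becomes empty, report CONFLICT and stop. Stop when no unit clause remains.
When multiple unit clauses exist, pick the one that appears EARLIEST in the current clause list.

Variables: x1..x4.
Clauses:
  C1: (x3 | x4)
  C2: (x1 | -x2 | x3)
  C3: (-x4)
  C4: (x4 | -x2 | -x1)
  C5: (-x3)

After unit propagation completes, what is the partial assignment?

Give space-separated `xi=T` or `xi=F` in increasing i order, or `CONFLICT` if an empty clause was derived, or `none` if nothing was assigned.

unit clause [-4] forces x4=F; simplify:
  drop 4 from [3, 4] -> [3]
  drop 4 from [4, -2, -1] -> [-2, -1]
  satisfied 1 clause(s); 4 remain; assigned so far: [4]
unit clause [3] forces x3=T; simplify:
  drop -3 from [-3] -> [] (empty!)
  satisfied 2 clause(s); 2 remain; assigned so far: [3, 4]
CONFLICT (empty clause)

Answer: CONFLICT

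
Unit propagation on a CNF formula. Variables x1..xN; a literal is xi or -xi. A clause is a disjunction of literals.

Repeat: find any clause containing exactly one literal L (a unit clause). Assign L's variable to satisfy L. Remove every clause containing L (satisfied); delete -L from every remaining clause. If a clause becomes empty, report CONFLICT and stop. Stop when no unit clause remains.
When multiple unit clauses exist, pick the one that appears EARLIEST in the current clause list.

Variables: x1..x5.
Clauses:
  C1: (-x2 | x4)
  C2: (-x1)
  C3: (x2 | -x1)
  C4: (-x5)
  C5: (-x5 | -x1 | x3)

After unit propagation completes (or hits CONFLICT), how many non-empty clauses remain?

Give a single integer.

unit clause [-1] forces x1=F; simplify:
  satisfied 3 clause(s); 2 remain; assigned so far: [1]
unit clause [-5] forces x5=F; simplify:
  satisfied 1 clause(s); 1 remain; assigned so far: [1, 5]

Answer: 1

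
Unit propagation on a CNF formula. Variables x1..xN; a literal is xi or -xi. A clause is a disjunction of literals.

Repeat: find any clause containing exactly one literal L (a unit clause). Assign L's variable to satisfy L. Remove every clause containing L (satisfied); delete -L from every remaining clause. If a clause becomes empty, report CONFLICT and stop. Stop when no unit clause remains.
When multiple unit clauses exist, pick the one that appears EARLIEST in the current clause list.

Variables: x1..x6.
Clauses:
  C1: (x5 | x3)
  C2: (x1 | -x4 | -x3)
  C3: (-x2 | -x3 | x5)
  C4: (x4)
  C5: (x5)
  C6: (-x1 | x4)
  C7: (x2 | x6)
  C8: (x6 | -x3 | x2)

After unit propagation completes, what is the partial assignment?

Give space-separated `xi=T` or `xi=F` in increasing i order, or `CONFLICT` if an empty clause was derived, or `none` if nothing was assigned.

Answer: x4=T x5=T

Derivation:
unit clause [4] forces x4=T; simplify:
  drop -4 from [1, -4, -3] -> [1, -3]
  satisfied 2 clause(s); 6 remain; assigned so far: [4]
unit clause [5] forces x5=T; simplify:
  satisfied 3 clause(s); 3 remain; assigned so far: [4, 5]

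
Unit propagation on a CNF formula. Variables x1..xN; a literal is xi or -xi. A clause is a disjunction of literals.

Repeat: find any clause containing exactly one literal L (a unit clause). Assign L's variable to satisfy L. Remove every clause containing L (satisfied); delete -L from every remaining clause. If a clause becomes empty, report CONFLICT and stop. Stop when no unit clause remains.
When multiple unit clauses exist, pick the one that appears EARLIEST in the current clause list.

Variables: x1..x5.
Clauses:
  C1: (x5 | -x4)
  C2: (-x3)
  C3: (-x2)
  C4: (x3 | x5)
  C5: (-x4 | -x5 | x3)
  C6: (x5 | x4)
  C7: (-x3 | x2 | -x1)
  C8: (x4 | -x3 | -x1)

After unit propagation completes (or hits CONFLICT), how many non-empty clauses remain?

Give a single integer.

unit clause [-3] forces x3=F; simplify:
  drop 3 from [3, 5] -> [5]
  drop 3 from [-4, -5, 3] -> [-4, -5]
  satisfied 3 clause(s); 5 remain; assigned so far: [3]
unit clause [-2] forces x2=F; simplify:
  satisfied 1 clause(s); 4 remain; assigned so far: [2, 3]
unit clause [5] forces x5=T; simplify:
  drop -5 from [-4, -5] -> [-4]
  satisfied 3 clause(s); 1 remain; assigned so far: [2, 3, 5]
unit clause [-4] forces x4=F; simplify:
  satisfied 1 clause(s); 0 remain; assigned so far: [2, 3, 4, 5]

Answer: 0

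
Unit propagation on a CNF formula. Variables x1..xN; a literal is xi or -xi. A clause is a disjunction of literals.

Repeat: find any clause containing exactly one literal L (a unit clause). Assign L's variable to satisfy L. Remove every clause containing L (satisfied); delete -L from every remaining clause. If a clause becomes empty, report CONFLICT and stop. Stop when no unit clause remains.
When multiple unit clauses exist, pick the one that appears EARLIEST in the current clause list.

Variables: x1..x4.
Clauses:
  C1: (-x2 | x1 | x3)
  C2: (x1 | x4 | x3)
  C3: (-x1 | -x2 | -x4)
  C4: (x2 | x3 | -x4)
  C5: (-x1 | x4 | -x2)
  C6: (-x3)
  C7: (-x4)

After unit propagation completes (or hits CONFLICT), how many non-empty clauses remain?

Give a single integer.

Answer: 0

Derivation:
unit clause [-3] forces x3=F; simplify:
  drop 3 from [-2, 1, 3] -> [-2, 1]
  drop 3 from [1, 4, 3] -> [1, 4]
  drop 3 from [2, 3, -4] -> [2, -4]
  satisfied 1 clause(s); 6 remain; assigned so far: [3]
unit clause [-4] forces x4=F; simplify:
  drop 4 from [1, 4] -> [1]
  drop 4 from [-1, 4, -2] -> [-1, -2]
  satisfied 3 clause(s); 3 remain; assigned so far: [3, 4]
unit clause [1] forces x1=T; simplify:
  drop -1 from [-1, -2] -> [-2]
  satisfied 2 clause(s); 1 remain; assigned so far: [1, 3, 4]
unit clause [-2] forces x2=F; simplify:
  satisfied 1 clause(s); 0 remain; assigned so far: [1, 2, 3, 4]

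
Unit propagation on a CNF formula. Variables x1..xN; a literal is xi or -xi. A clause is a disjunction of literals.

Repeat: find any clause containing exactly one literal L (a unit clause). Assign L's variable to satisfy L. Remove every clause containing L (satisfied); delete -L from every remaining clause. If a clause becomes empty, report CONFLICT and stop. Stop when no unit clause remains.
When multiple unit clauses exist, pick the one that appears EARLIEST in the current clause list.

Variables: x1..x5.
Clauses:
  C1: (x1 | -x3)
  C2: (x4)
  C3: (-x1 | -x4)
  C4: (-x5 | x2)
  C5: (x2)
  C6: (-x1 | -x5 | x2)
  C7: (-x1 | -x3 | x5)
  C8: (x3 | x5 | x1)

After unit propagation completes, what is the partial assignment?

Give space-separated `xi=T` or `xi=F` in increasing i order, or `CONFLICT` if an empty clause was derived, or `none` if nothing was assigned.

Answer: x1=F x2=T x3=F x4=T x5=T

Derivation:
unit clause [4] forces x4=T; simplify:
  drop -4 from [-1, -4] -> [-1]
  satisfied 1 clause(s); 7 remain; assigned so far: [4]
unit clause [-1] forces x1=F; simplify:
  drop 1 from [1, -3] -> [-3]
  drop 1 from [3, 5, 1] -> [3, 5]
  satisfied 3 clause(s); 4 remain; assigned so far: [1, 4]
unit clause [-3] forces x3=F; simplify:
  drop 3 from [3, 5] -> [5]
  satisfied 1 clause(s); 3 remain; assigned so far: [1, 3, 4]
unit clause [2] forces x2=T; simplify:
  satisfied 2 clause(s); 1 remain; assigned so far: [1, 2, 3, 4]
unit clause [5] forces x5=T; simplify:
  satisfied 1 clause(s); 0 remain; assigned so far: [1, 2, 3, 4, 5]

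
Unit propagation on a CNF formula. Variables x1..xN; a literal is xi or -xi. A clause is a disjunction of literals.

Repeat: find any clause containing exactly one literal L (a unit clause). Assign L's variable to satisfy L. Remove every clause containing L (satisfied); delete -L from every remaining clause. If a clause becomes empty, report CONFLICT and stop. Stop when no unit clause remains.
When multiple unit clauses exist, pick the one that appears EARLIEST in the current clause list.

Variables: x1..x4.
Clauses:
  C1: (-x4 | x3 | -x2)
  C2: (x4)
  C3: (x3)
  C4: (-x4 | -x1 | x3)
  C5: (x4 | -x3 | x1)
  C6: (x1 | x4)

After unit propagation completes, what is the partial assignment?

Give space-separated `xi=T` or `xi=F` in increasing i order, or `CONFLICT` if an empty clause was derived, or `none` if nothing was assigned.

unit clause [4] forces x4=T; simplify:
  drop -4 from [-4, 3, -2] -> [3, -2]
  drop -4 from [-4, -1, 3] -> [-1, 3]
  satisfied 3 clause(s); 3 remain; assigned so far: [4]
unit clause [3] forces x3=T; simplify:
  satisfied 3 clause(s); 0 remain; assigned so far: [3, 4]

Answer: x3=T x4=T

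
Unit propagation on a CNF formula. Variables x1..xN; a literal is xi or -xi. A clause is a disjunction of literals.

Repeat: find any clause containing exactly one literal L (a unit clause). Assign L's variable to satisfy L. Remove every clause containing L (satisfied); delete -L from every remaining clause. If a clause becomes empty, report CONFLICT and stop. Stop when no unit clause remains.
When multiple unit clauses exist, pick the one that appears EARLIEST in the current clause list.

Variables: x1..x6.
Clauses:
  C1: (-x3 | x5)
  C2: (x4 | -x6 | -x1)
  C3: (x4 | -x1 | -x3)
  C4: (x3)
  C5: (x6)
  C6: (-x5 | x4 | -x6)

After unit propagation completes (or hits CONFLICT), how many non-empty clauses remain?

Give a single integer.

Answer: 0

Derivation:
unit clause [3] forces x3=T; simplify:
  drop -3 from [-3, 5] -> [5]
  drop -3 from [4, -1, -3] -> [4, -1]
  satisfied 1 clause(s); 5 remain; assigned so far: [3]
unit clause [5] forces x5=T; simplify:
  drop -5 from [-5, 4, -6] -> [4, -6]
  satisfied 1 clause(s); 4 remain; assigned so far: [3, 5]
unit clause [6] forces x6=T; simplify:
  drop -6 from [4, -6, -1] -> [4, -1]
  drop -6 from [4, -6] -> [4]
  satisfied 1 clause(s); 3 remain; assigned so far: [3, 5, 6]
unit clause [4] forces x4=T; simplify:
  satisfied 3 clause(s); 0 remain; assigned so far: [3, 4, 5, 6]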